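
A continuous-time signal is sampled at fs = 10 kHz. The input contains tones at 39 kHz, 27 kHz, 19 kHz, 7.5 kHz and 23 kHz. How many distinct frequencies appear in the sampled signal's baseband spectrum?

3

fs/2 = 5 kHz.
39 kHz mod fs = 9 kHz.
9 kHz > fs/2 = 5 kHz, folds to fs − 9 kHz = 1 kHz.
27 kHz mod fs = 7 kHz.
7 kHz > fs/2 = 5 kHz, folds to fs − 7 kHz = 3 kHz.
19 kHz mod fs = 9 kHz.
9 kHz > fs/2 = 5 kHz, folds to fs − 9 kHz = 1 kHz.
7.5 kHz > fs/2 = 5 kHz, folds to fs − 7.5 kHz = 2.5 kHz.
23 kHz mod fs = 3 kHz.
3 kHz ≤ fs/2 = 5 kHz, appears at 3 kHz.
Distinct values: {1 kHz, 2.5 kHz, 3 kHz} → 3.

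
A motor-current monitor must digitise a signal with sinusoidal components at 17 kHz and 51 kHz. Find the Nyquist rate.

Highest-frequency component: 51 kHz.
Nyquist rate = 2 × 51 kHz = 102 kHz.

102 kHz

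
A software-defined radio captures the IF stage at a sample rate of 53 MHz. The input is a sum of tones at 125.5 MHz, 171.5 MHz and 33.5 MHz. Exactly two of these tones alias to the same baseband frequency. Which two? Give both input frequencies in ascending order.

33.5 MHz, 125.5 MHz

fs/2 = 26.5 MHz.
125.5 MHz mod fs = 19.5 MHz.
19.5 MHz ≤ fs/2 = 26.5 MHz, appears at 19.5 MHz.
171.5 MHz mod fs = 12.5 MHz.
12.5 MHz ≤ fs/2 = 26.5 MHz, appears at 12.5 MHz.
33.5 MHz > fs/2 = 26.5 MHz, folds to fs − 33.5 MHz = 19.5 MHz.
33.5 MHz and 125.5 MHz both map to 19.5 MHz.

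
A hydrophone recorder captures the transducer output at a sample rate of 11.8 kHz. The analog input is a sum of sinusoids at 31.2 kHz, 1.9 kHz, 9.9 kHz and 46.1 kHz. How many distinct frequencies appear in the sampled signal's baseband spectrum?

3

fs/2 = 5.9 kHz.
31.2 kHz mod fs = 7.6 kHz.
7.6 kHz > fs/2 = 5.9 kHz, folds to fs − 7.6 kHz = 4.2 kHz.
1.9 kHz ≤ fs/2 = 5.9 kHz, passes unchanged.
9.9 kHz > fs/2 = 5.9 kHz, folds to fs − 9.9 kHz = 1.9 kHz.
46.1 kHz mod fs = 10.7 kHz.
10.7 kHz > fs/2 = 5.9 kHz, folds to fs − 10.7 kHz = 1.1 kHz.
Distinct values: {1.1 kHz, 1.9 kHz, 4.2 kHz} → 3.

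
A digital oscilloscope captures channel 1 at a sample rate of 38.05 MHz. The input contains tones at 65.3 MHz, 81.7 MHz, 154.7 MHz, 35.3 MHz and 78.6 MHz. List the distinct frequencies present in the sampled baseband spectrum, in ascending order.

2.5 MHz, 2.75 MHz, 5.6 MHz, 10.8 MHz

fs/2 = 19.025 MHz.
65.3 MHz mod fs = 27.25 MHz.
27.25 MHz > fs/2 = 19.025 MHz, folds to fs − 27.25 MHz = 10.8 MHz.
81.7 MHz mod fs = 5.6 MHz.
5.6 MHz ≤ fs/2 = 19.025 MHz, appears at 5.6 MHz.
154.7 MHz mod fs = 2.5 MHz.
2.5 MHz ≤ fs/2 = 19.025 MHz, appears at 2.5 MHz.
35.3 MHz > fs/2 = 19.025 MHz, folds to fs − 35.3 MHz = 2.75 MHz.
78.6 MHz mod fs = 2.5 MHz.
2.5 MHz ≤ fs/2 = 19.025 MHz, appears at 2.5 MHz.
Distinct values: {2.5 MHz, 2.75 MHz, 5.6 MHz, 10.8 MHz}.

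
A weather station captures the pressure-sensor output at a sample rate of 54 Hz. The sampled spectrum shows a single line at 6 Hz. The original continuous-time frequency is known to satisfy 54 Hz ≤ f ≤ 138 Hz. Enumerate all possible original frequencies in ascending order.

60 Hz, 102 Hz, 114 Hz

Frequencies that alias to 6 Hz are k·fs ± 6 Hz for integer k ≥ 0.
k=0: 6 Hz.
k=1: 48 Hz, 60 Hz.
k=2: 102 Hz, 114 Hz.
k=3: 156 Hz, 168 Hz.
Within [54 Hz, 138 Hz]: 60 Hz, 102 Hz, 114 Hz.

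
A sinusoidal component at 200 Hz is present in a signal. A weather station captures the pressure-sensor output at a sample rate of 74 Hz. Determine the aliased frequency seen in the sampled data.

200 Hz mod fs = 52 Hz.
52 Hz > fs/2 = 37 Hz, folds to fs − 52 Hz = 22 Hz.

22 Hz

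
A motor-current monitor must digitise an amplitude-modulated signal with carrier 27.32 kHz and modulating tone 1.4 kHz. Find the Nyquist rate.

AM sidebands sit at fc ± fm = 25.92 kHz and 28.72 kHz.
Highest-frequency component: 28.72 kHz.
Nyquist rate = 2 × 28.72 kHz = 57.44 kHz.

57.44 kHz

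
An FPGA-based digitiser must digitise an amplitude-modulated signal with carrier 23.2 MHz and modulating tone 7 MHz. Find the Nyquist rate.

AM sidebands sit at fc ± fm = 16.2 MHz and 30.2 MHz.
Highest-frequency component: 30.2 MHz.
Nyquist rate = 2 × 30.2 MHz = 60.4 MHz.

60.4 MHz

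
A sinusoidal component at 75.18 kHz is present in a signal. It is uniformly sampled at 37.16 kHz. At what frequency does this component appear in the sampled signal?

75.18 kHz mod fs = 0.86 kHz.
0.86 kHz ≤ fs/2 = 18.58 kHz, appears at 0.86 kHz.

0.86 kHz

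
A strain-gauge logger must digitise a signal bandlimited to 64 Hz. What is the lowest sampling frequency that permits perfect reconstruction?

Nyquist rate = 2 × 64 Hz = 128 Hz.

128 Hz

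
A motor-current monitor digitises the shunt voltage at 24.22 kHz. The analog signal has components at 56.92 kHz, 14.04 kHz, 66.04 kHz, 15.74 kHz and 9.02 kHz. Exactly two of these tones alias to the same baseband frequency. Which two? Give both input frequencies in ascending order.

fs/2 = 12.11 kHz.
56.92 kHz mod fs = 8.48 kHz.
8.48 kHz ≤ fs/2 = 12.11 kHz, appears at 8.48 kHz.
14.04 kHz > fs/2 = 12.11 kHz, folds to fs − 14.04 kHz = 10.18 kHz.
66.04 kHz mod fs = 17.6 kHz.
17.6 kHz > fs/2 = 12.11 kHz, folds to fs − 17.6 kHz = 6.62 kHz.
15.74 kHz > fs/2 = 12.11 kHz, folds to fs − 15.74 kHz = 8.48 kHz.
9.02 kHz ≤ fs/2 = 12.11 kHz, passes unchanged.
15.74 kHz and 56.92 kHz both map to 8.48 kHz.

15.74 kHz, 56.92 kHz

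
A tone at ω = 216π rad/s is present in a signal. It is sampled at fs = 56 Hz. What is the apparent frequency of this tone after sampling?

ω = 216π rad/s → f = ω/(2π) = 108 Hz.
108 Hz mod fs = 52 Hz.
52 Hz > fs/2 = 28 Hz, folds to fs − 52 Hz = 4 Hz.

4 Hz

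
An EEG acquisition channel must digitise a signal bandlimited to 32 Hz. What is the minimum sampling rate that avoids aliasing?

64 Hz

Nyquist rate = 2 × 32 Hz = 64 Hz.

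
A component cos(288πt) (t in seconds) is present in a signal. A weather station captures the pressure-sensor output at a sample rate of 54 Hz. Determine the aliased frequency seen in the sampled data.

ω = 288π rad/s → f = ω/(2π) = 144 Hz.
144 Hz mod fs = 36 Hz.
36 Hz > fs/2 = 27 Hz, folds to fs − 36 Hz = 18 Hz.

18 Hz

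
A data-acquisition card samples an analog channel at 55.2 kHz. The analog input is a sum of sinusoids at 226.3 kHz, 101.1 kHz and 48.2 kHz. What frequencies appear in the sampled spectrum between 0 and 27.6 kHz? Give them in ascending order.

fs/2 = 27.6 kHz.
226.3 kHz mod fs = 5.5 kHz.
5.5 kHz ≤ fs/2 = 27.6 kHz, appears at 5.5 kHz.
101.1 kHz mod fs = 45.9 kHz.
45.9 kHz > fs/2 = 27.6 kHz, folds to fs − 45.9 kHz = 9.3 kHz.
48.2 kHz > fs/2 = 27.6 kHz, folds to fs − 48.2 kHz = 7 kHz.
Distinct values: {5.5 kHz, 7 kHz, 9.3 kHz}.

5.5 kHz, 7 kHz, 9.3 kHz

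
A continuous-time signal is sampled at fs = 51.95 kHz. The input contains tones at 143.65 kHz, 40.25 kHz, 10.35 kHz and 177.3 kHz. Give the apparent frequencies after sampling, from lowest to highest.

10.35 kHz, 11.7 kHz, 12.2 kHz, 21.45 kHz

fs/2 = 25.975 kHz.
143.65 kHz mod fs = 39.75 kHz.
39.75 kHz > fs/2 = 25.975 kHz, folds to fs − 39.75 kHz = 12.2 kHz.
40.25 kHz > fs/2 = 25.975 kHz, folds to fs − 40.25 kHz = 11.7 kHz.
10.35 kHz ≤ fs/2 = 25.975 kHz, passes unchanged.
177.3 kHz mod fs = 21.45 kHz.
21.45 kHz ≤ fs/2 = 25.975 kHz, appears at 21.45 kHz.
Distinct values: {10.35 kHz, 11.7 kHz, 12.2 kHz, 21.45 kHz}.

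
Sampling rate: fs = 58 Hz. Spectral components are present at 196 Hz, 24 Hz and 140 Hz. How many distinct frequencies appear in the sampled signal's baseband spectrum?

2

fs/2 = 29 Hz.
196 Hz mod fs = 22 Hz.
22 Hz ≤ fs/2 = 29 Hz, appears at 22 Hz.
24 Hz ≤ fs/2 = 29 Hz, passes unchanged.
140 Hz mod fs = 24 Hz.
24 Hz ≤ fs/2 = 29 Hz, appears at 24 Hz.
Distinct values: {22 Hz, 24 Hz} → 2.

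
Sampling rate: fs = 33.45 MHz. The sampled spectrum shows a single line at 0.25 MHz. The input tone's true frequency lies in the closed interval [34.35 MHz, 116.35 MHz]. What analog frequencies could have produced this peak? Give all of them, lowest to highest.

66.65 MHz, 67.15 MHz, 100.1 MHz, 100.6 MHz

Frequencies that alias to 0.25 MHz are k·fs ± 0.25 MHz for integer k ≥ 0.
k=0: 0.25 MHz.
k=1: 33.2 MHz, 33.7 MHz.
k=2: 66.65 MHz, 67.15 MHz.
k=3: 100.1 MHz, 100.6 MHz.
k=4: 133.55 MHz, 134.05 MHz.
Within [34.35 MHz, 116.35 MHz]: 66.65 MHz, 67.15 MHz, 100.1 MHz, 100.6 MHz.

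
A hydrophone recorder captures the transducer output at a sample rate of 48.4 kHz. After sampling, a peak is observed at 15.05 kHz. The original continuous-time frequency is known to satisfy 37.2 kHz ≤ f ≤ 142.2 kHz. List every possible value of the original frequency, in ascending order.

Frequencies that alias to 15.05 kHz are k·fs ± 15.05 kHz for integer k ≥ 0.
k=0: 15.05 kHz.
k=1: 33.35 kHz, 63.45 kHz.
k=2: 81.75 kHz, 111.85 kHz.
k=3: 130.15 kHz, 160.25 kHz.
k=4: 178.55 kHz, 208.65 kHz.
Within [37.2 kHz, 142.2 kHz]: 63.45 kHz, 81.75 kHz, 111.85 kHz, 130.15 kHz.

63.45 kHz, 81.75 kHz, 111.85 kHz, 130.15 kHz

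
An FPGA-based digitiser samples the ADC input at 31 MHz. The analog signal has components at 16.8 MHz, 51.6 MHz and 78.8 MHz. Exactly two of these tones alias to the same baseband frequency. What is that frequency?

14.2 MHz

fs/2 = 15.5 MHz.
16.8 MHz > fs/2 = 15.5 MHz, folds to fs − 16.8 MHz = 14.2 MHz.
51.6 MHz mod fs = 20.6 MHz.
20.6 MHz > fs/2 = 15.5 MHz, folds to fs − 20.6 MHz = 10.4 MHz.
78.8 MHz mod fs = 16.8 MHz.
16.8 MHz > fs/2 = 15.5 MHz, folds to fs − 16.8 MHz = 14.2 MHz.
16.8 MHz and 78.8 MHz both map to 14.2 MHz.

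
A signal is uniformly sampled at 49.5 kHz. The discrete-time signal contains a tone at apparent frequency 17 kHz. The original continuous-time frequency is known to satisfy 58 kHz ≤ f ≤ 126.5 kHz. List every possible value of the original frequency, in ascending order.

66.5 kHz, 82 kHz, 116 kHz

Frequencies that alias to 17 kHz are k·fs ± 17 kHz for integer k ≥ 0.
k=0: 17 kHz.
k=1: 32.5 kHz, 66.5 kHz.
k=2: 82 kHz, 116 kHz.
k=3: 131.5 kHz, 165.5 kHz.
Within [58 kHz, 126.5 kHz]: 66.5 kHz, 82 kHz, 116 kHz.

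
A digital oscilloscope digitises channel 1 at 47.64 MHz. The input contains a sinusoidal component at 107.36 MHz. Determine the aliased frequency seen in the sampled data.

12.08 MHz

107.36 MHz mod fs = 12.08 MHz.
12.08 MHz ≤ fs/2 = 23.82 MHz, appears at 12.08 MHz.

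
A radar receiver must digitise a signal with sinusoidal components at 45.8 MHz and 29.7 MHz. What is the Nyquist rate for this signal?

Highest-frequency component: 45.8 MHz.
Nyquist rate = 2 × 45.8 MHz = 91.6 MHz.

91.6 MHz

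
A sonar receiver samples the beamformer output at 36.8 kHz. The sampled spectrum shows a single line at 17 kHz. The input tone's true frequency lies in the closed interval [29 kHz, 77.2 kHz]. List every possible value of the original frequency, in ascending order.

53.8 kHz, 56.6 kHz

Frequencies that alias to 17 kHz are k·fs ± 17 kHz for integer k ≥ 0.
k=0: 17 kHz.
k=1: 19.8 kHz, 53.8 kHz.
k=2: 56.6 kHz, 90.6 kHz.
k=3: 93.4 kHz, 127.4 kHz.
Within [29 kHz, 77.2 kHz]: 53.8 kHz, 56.6 kHz.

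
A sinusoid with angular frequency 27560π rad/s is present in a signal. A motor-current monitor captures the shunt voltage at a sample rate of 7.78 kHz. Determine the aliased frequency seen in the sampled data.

ω = 27560π rad/s → f = ω/(2π) = 13780 Hz = 13.78 kHz.
13.78 kHz mod fs = 6 kHz.
6 kHz > fs/2 = 3.89 kHz, folds to fs − 6 kHz = 1.78 kHz.

1.78 kHz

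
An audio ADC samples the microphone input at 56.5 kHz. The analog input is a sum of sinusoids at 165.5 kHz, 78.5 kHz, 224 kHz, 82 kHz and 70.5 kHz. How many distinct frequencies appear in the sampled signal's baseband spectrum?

fs/2 = 28.25 kHz.
165.5 kHz mod fs = 52.5 kHz.
52.5 kHz > fs/2 = 28.25 kHz, folds to fs − 52.5 kHz = 4 kHz.
78.5 kHz mod fs = 22 kHz.
22 kHz ≤ fs/2 = 28.25 kHz, appears at 22 kHz.
224 kHz mod fs = 54.5 kHz.
54.5 kHz > fs/2 = 28.25 kHz, folds to fs − 54.5 kHz = 2 kHz.
82 kHz mod fs = 25.5 kHz.
25.5 kHz ≤ fs/2 = 28.25 kHz, appears at 25.5 kHz.
70.5 kHz mod fs = 14 kHz.
14 kHz ≤ fs/2 = 28.25 kHz, appears at 14 kHz.
Distinct values: {2 kHz, 4 kHz, 14 kHz, 22 kHz, 25.5 kHz} → 5.

5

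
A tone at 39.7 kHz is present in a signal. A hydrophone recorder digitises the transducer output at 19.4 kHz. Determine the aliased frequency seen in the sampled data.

0.9 kHz

39.7 kHz mod fs = 0.9 kHz.
0.9 kHz ≤ fs/2 = 9.7 kHz, appears at 0.9 kHz.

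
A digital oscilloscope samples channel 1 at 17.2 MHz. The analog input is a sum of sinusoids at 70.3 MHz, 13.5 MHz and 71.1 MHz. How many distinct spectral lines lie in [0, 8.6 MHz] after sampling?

3

fs/2 = 8.6 MHz.
70.3 MHz mod fs = 1.5 MHz.
1.5 MHz ≤ fs/2 = 8.6 MHz, appears at 1.5 MHz.
13.5 MHz > fs/2 = 8.6 MHz, folds to fs − 13.5 MHz = 3.7 MHz.
71.1 MHz mod fs = 2.3 MHz.
2.3 MHz ≤ fs/2 = 8.6 MHz, appears at 2.3 MHz.
Distinct values: {1.5 MHz, 2.3 MHz, 3.7 MHz} → 3.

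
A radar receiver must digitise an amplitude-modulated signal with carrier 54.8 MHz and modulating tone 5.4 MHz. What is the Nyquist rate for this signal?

120.4 MHz

AM sidebands sit at fc ± fm = 49.4 MHz and 60.2 MHz.
Highest-frequency component: 60.2 MHz.
Nyquist rate = 2 × 60.2 MHz = 120.4 MHz.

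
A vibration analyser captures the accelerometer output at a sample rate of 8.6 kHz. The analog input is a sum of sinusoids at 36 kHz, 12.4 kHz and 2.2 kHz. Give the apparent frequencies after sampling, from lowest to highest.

fs/2 = 4.3 kHz.
36 kHz mod fs = 1.6 kHz.
1.6 kHz ≤ fs/2 = 4.3 kHz, appears at 1.6 kHz.
12.4 kHz mod fs = 3.8 kHz.
3.8 kHz ≤ fs/2 = 4.3 kHz, appears at 3.8 kHz.
2.2 kHz ≤ fs/2 = 4.3 kHz, passes unchanged.
Distinct values: {1.6 kHz, 2.2 kHz, 3.8 kHz}.

1.6 kHz, 2.2 kHz, 3.8 kHz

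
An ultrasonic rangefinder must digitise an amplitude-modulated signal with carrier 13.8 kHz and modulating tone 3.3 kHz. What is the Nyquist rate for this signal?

34.2 kHz

AM sidebands sit at fc ± fm = 10.5 kHz and 17.1 kHz.
Highest-frequency component: 17.1 kHz.
Nyquist rate = 2 × 17.1 kHz = 34.2 kHz.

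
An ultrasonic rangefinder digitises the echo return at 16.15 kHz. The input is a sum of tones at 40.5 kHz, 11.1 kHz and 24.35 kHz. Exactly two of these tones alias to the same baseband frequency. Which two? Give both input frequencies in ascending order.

24.35 kHz, 40.5 kHz

fs/2 = 8.075 kHz.
40.5 kHz mod fs = 8.2 kHz.
8.2 kHz > fs/2 = 8.075 kHz, folds to fs − 8.2 kHz = 7.95 kHz.
11.1 kHz > fs/2 = 8.075 kHz, folds to fs − 11.1 kHz = 5.05 kHz.
24.35 kHz mod fs = 8.2 kHz.
8.2 kHz > fs/2 = 8.075 kHz, folds to fs − 8.2 kHz = 7.95 kHz.
24.35 kHz and 40.5 kHz both map to 7.95 kHz.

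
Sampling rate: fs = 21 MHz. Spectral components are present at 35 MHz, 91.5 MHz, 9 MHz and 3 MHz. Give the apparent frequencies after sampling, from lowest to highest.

3 MHz, 7 MHz, 7.5 MHz, 9 MHz

fs/2 = 10.5 MHz.
35 MHz mod fs = 14 MHz.
14 MHz > fs/2 = 10.5 MHz, folds to fs − 14 MHz = 7 MHz.
91.5 MHz mod fs = 7.5 MHz.
7.5 MHz ≤ fs/2 = 10.5 MHz, appears at 7.5 MHz.
9 MHz ≤ fs/2 = 10.5 MHz, passes unchanged.
3 MHz ≤ fs/2 = 10.5 MHz, passes unchanged.
Distinct values: {3 MHz, 7 MHz, 7.5 MHz, 9 MHz}.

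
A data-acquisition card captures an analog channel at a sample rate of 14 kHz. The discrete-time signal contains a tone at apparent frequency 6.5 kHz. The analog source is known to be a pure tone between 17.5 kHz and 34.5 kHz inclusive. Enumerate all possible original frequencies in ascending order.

20.5 kHz, 21.5 kHz, 34.5 kHz

Frequencies that alias to 6.5 kHz are k·fs ± 6.5 kHz for integer k ≥ 0.
k=0: 6.5 kHz.
k=1: 7.5 kHz, 20.5 kHz.
k=2: 21.5 kHz, 34.5 kHz.
k=3: 35.5 kHz, 48.5 kHz.
Within [17.5 kHz, 34.5 kHz]: 20.5 kHz, 21.5 kHz, 34.5 kHz.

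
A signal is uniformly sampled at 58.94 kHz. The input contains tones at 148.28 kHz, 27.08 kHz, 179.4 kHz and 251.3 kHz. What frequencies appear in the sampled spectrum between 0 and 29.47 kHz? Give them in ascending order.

fs/2 = 29.47 kHz.
148.28 kHz mod fs = 30.4 kHz.
30.4 kHz > fs/2 = 29.47 kHz, folds to fs − 30.4 kHz = 28.54 kHz.
27.08 kHz ≤ fs/2 = 29.47 kHz, passes unchanged.
179.4 kHz mod fs = 2.58 kHz.
2.58 kHz ≤ fs/2 = 29.47 kHz, appears at 2.58 kHz.
251.3 kHz mod fs = 15.54 kHz.
15.54 kHz ≤ fs/2 = 29.47 kHz, appears at 15.54 kHz.
Distinct values: {2.58 kHz, 15.54 kHz, 27.08 kHz, 28.54 kHz}.

2.58 kHz, 15.54 kHz, 27.08 kHz, 28.54 kHz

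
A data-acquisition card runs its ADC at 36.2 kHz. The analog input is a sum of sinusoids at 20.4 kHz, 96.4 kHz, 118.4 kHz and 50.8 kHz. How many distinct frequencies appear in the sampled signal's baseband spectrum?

4

fs/2 = 18.1 kHz.
20.4 kHz > fs/2 = 18.1 kHz, folds to fs − 20.4 kHz = 15.8 kHz.
96.4 kHz mod fs = 24 kHz.
24 kHz > fs/2 = 18.1 kHz, folds to fs − 24 kHz = 12.2 kHz.
118.4 kHz mod fs = 9.8 kHz.
9.8 kHz ≤ fs/2 = 18.1 kHz, appears at 9.8 kHz.
50.8 kHz mod fs = 14.6 kHz.
14.6 kHz ≤ fs/2 = 18.1 kHz, appears at 14.6 kHz.
Distinct values: {9.8 kHz, 12.2 kHz, 14.6 kHz, 15.8 kHz} → 4.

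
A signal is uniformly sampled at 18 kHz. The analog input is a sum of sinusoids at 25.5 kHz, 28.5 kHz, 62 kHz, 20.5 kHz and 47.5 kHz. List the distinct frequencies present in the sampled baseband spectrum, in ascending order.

2.5 kHz, 6.5 kHz, 7.5 kHz, 8 kHz

fs/2 = 9 kHz.
25.5 kHz mod fs = 7.5 kHz.
7.5 kHz ≤ fs/2 = 9 kHz, appears at 7.5 kHz.
28.5 kHz mod fs = 10.5 kHz.
10.5 kHz > fs/2 = 9 kHz, folds to fs − 10.5 kHz = 7.5 kHz.
62 kHz mod fs = 8 kHz.
8 kHz ≤ fs/2 = 9 kHz, appears at 8 kHz.
20.5 kHz mod fs = 2.5 kHz.
2.5 kHz ≤ fs/2 = 9 kHz, appears at 2.5 kHz.
47.5 kHz mod fs = 11.5 kHz.
11.5 kHz > fs/2 = 9 kHz, folds to fs − 11.5 kHz = 6.5 kHz.
Distinct values: {2.5 kHz, 6.5 kHz, 7.5 kHz, 8 kHz}.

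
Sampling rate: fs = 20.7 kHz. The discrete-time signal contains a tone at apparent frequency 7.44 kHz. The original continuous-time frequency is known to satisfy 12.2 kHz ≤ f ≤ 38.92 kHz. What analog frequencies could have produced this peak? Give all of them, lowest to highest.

13.26 kHz, 28.14 kHz, 33.96 kHz

Frequencies that alias to 7.44 kHz are k·fs ± 7.44 kHz for integer k ≥ 0.
k=0: 7.44 kHz.
k=1: 13.26 kHz, 28.14 kHz.
k=2: 33.96 kHz, 48.84 kHz.
k=3: 54.66 kHz, 69.54 kHz.
Within [12.2 kHz, 38.92 kHz]: 13.26 kHz, 28.14 kHz, 33.96 kHz.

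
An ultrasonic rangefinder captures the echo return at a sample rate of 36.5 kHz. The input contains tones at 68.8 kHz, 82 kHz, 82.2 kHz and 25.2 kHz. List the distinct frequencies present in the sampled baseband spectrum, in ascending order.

4.2 kHz, 9 kHz, 9.2 kHz, 11.3 kHz

fs/2 = 18.25 kHz.
68.8 kHz mod fs = 32.3 kHz.
32.3 kHz > fs/2 = 18.25 kHz, folds to fs − 32.3 kHz = 4.2 kHz.
82 kHz mod fs = 9 kHz.
9 kHz ≤ fs/2 = 18.25 kHz, appears at 9 kHz.
82.2 kHz mod fs = 9.2 kHz.
9.2 kHz ≤ fs/2 = 18.25 kHz, appears at 9.2 kHz.
25.2 kHz > fs/2 = 18.25 kHz, folds to fs − 25.2 kHz = 11.3 kHz.
Distinct values: {4.2 kHz, 9 kHz, 9.2 kHz, 11.3 kHz}.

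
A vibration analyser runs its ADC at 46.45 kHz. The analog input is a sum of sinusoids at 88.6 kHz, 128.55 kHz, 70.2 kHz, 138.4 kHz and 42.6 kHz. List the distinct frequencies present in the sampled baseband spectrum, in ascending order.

0.95 kHz, 3.85 kHz, 4.3 kHz, 10.8 kHz, 22.7 kHz

fs/2 = 23.225 kHz.
88.6 kHz mod fs = 42.15 kHz.
42.15 kHz > fs/2 = 23.225 kHz, folds to fs − 42.15 kHz = 4.3 kHz.
128.55 kHz mod fs = 35.65 kHz.
35.65 kHz > fs/2 = 23.225 kHz, folds to fs − 35.65 kHz = 10.8 kHz.
70.2 kHz mod fs = 23.75 kHz.
23.75 kHz > fs/2 = 23.225 kHz, folds to fs − 23.75 kHz = 22.7 kHz.
138.4 kHz mod fs = 45.5 kHz.
45.5 kHz > fs/2 = 23.225 kHz, folds to fs − 45.5 kHz = 0.95 kHz.
42.6 kHz > fs/2 = 23.225 kHz, folds to fs − 42.6 kHz = 3.85 kHz.
Distinct values: {0.95 kHz, 3.85 kHz, 4.3 kHz, 10.8 kHz, 22.7 kHz}.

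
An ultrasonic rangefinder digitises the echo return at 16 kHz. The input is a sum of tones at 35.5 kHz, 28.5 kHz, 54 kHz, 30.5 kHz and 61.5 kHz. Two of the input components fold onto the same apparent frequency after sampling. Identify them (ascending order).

28.5 kHz, 35.5 kHz

fs/2 = 8 kHz.
35.5 kHz mod fs = 3.5 kHz.
3.5 kHz ≤ fs/2 = 8 kHz, appears at 3.5 kHz.
28.5 kHz mod fs = 12.5 kHz.
12.5 kHz > fs/2 = 8 kHz, folds to fs − 12.5 kHz = 3.5 kHz.
54 kHz mod fs = 6 kHz.
6 kHz ≤ fs/2 = 8 kHz, appears at 6 kHz.
30.5 kHz mod fs = 14.5 kHz.
14.5 kHz > fs/2 = 8 kHz, folds to fs − 14.5 kHz = 1.5 kHz.
61.5 kHz mod fs = 13.5 kHz.
13.5 kHz > fs/2 = 8 kHz, folds to fs − 13.5 kHz = 2.5 kHz.
28.5 kHz and 35.5 kHz both map to 3.5 kHz.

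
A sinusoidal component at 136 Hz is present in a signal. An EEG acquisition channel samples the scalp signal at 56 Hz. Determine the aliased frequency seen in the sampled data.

24 Hz

136 Hz mod fs = 24 Hz.
24 Hz ≤ fs/2 = 28 Hz, appears at 24 Hz.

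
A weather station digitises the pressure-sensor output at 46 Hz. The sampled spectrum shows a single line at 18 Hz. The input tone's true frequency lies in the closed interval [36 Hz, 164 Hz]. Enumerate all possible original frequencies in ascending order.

Frequencies that alias to 18 Hz are k·fs ± 18 Hz for integer k ≥ 0.
k=0: 18 Hz.
k=1: 28 Hz, 64 Hz.
k=2: 74 Hz, 110 Hz.
k=3: 120 Hz, 156 Hz.
k=4: 166 Hz, 202 Hz.
Within [36 Hz, 164 Hz]: 64 Hz, 74 Hz, 110 Hz, 120 Hz, 156 Hz.

64 Hz, 74 Hz, 110 Hz, 120 Hz, 156 Hz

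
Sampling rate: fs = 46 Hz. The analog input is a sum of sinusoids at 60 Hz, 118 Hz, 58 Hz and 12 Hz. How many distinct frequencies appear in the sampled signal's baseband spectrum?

fs/2 = 23 Hz.
60 Hz mod fs = 14 Hz.
14 Hz ≤ fs/2 = 23 Hz, appears at 14 Hz.
118 Hz mod fs = 26 Hz.
26 Hz > fs/2 = 23 Hz, folds to fs − 26 Hz = 20 Hz.
58 Hz mod fs = 12 Hz.
12 Hz ≤ fs/2 = 23 Hz, appears at 12 Hz.
12 Hz ≤ fs/2 = 23 Hz, passes unchanged.
Distinct values: {12 Hz, 14 Hz, 20 Hz} → 3.

3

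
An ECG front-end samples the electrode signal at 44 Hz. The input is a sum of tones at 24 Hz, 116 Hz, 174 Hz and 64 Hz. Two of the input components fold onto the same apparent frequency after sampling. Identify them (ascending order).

24 Hz, 64 Hz

fs/2 = 22 Hz.
24 Hz > fs/2 = 22 Hz, folds to fs − 24 Hz = 20 Hz.
116 Hz mod fs = 28 Hz.
28 Hz > fs/2 = 22 Hz, folds to fs − 28 Hz = 16 Hz.
174 Hz mod fs = 42 Hz.
42 Hz > fs/2 = 22 Hz, folds to fs − 42 Hz = 2 Hz.
64 Hz mod fs = 20 Hz.
20 Hz ≤ fs/2 = 22 Hz, appears at 20 Hz.
24 Hz and 64 Hz both map to 20 Hz.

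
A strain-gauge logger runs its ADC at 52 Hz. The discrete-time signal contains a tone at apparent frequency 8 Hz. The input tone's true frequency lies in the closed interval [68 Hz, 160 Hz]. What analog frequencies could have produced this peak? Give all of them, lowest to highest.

Frequencies that alias to 8 Hz are k·fs ± 8 Hz for integer k ≥ 0.
k=0: 8 Hz.
k=1: 44 Hz, 60 Hz.
k=2: 96 Hz, 112 Hz.
k=3: 148 Hz, 164 Hz.
k=4: 200 Hz, 216 Hz.
Within [68 Hz, 160 Hz]: 96 Hz, 112 Hz, 148 Hz.

96 Hz, 112 Hz, 148 Hz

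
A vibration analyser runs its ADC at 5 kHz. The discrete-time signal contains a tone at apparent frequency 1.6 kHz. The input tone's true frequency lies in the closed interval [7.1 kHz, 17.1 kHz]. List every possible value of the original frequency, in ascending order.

Frequencies that alias to 1.6 kHz are k·fs ± 1.6 kHz for integer k ≥ 0.
k=0: 1.6 kHz.
k=1: 3.4 kHz, 6.6 kHz.
k=2: 8.4 kHz, 11.6 kHz.
k=3: 13.4 kHz, 16.6 kHz.
k=4: 18.4 kHz, 21.6 kHz.
Within [7.1 kHz, 17.1 kHz]: 8.4 kHz, 11.6 kHz, 13.4 kHz, 16.6 kHz.

8.4 kHz, 11.6 kHz, 13.4 kHz, 16.6 kHz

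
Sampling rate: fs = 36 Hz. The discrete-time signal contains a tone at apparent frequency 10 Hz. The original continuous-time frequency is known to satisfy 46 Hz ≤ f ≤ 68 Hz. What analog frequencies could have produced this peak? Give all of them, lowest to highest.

Frequencies that alias to 10 Hz are k·fs ± 10 Hz for integer k ≥ 0.
k=0: 10 Hz.
k=1: 26 Hz, 46 Hz.
k=2: 62 Hz, 82 Hz.
k=3: 98 Hz, 118 Hz.
Within [46 Hz, 68 Hz]: 46 Hz, 62 Hz.

46 Hz, 62 Hz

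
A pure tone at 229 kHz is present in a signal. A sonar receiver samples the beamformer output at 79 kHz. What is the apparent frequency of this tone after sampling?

229 kHz mod fs = 71 kHz.
71 kHz > fs/2 = 39.5 kHz, folds to fs − 71 kHz = 8 kHz.

8 kHz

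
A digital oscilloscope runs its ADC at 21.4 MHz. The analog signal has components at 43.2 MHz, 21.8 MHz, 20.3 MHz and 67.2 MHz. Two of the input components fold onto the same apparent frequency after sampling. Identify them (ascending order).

21.8 MHz, 43.2 MHz

fs/2 = 10.7 MHz.
43.2 MHz mod fs = 0.4 MHz.
0.4 MHz ≤ fs/2 = 10.7 MHz, appears at 0.4 MHz.
21.8 MHz mod fs = 0.4 MHz.
0.4 MHz ≤ fs/2 = 10.7 MHz, appears at 0.4 MHz.
20.3 MHz > fs/2 = 10.7 MHz, folds to fs − 20.3 MHz = 1.1 MHz.
67.2 MHz mod fs = 3 MHz.
3 MHz ≤ fs/2 = 10.7 MHz, appears at 3 MHz.
21.8 MHz and 43.2 MHz both map to 0.4 MHz.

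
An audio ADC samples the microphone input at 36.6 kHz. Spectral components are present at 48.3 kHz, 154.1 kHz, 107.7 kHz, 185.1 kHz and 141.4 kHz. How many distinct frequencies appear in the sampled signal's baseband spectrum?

4

fs/2 = 18.3 kHz.
48.3 kHz mod fs = 11.7 kHz.
11.7 kHz ≤ fs/2 = 18.3 kHz, appears at 11.7 kHz.
154.1 kHz mod fs = 7.7 kHz.
7.7 kHz ≤ fs/2 = 18.3 kHz, appears at 7.7 kHz.
107.7 kHz mod fs = 34.5 kHz.
34.5 kHz > fs/2 = 18.3 kHz, folds to fs − 34.5 kHz = 2.1 kHz.
185.1 kHz mod fs = 2.1 kHz.
2.1 kHz ≤ fs/2 = 18.3 kHz, appears at 2.1 kHz.
141.4 kHz mod fs = 31.6 kHz.
31.6 kHz > fs/2 = 18.3 kHz, folds to fs − 31.6 kHz = 5 kHz.
Distinct values: {2.1 kHz, 5 kHz, 7.7 kHz, 11.7 kHz} → 4.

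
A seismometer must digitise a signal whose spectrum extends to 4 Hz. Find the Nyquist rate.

Nyquist rate = 2 × 4 Hz = 8 Hz.

8 Hz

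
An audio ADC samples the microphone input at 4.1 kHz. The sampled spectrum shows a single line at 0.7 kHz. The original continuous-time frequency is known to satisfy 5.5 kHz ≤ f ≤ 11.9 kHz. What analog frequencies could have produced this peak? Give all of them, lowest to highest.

Frequencies that alias to 0.7 kHz are k·fs ± 0.7 kHz for integer k ≥ 0.
k=0: 0.7 kHz.
k=1: 3.4 kHz, 4.8 kHz.
k=2: 7.5 kHz, 8.9 kHz.
k=3: 11.6 kHz, 13 kHz.
k=4: 15.7 kHz, 17.1 kHz.
Within [5.5 kHz, 11.9 kHz]: 7.5 kHz, 8.9 kHz, 11.6 kHz.

7.5 kHz, 8.9 kHz, 11.6 kHz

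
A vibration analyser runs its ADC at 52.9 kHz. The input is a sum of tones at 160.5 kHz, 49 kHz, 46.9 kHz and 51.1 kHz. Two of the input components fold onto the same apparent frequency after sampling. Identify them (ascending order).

fs/2 = 26.45 kHz.
160.5 kHz mod fs = 1.8 kHz.
1.8 kHz ≤ fs/2 = 26.45 kHz, appears at 1.8 kHz.
49 kHz > fs/2 = 26.45 kHz, folds to fs − 49 kHz = 3.9 kHz.
46.9 kHz > fs/2 = 26.45 kHz, folds to fs − 46.9 kHz = 6 kHz.
51.1 kHz > fs/2 = 26.45 kHz, folds to fs − 51.1 kHz = 1.8 kHz.
51.1 kHz and 160.5 kHz both map to 1.8 kHz.

51.1 kHz, 160.5 kHz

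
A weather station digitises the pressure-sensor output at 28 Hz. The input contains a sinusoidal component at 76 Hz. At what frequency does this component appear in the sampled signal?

8 Hz

76 Hz mod fs = 20 Hz.
20 Hz > fs/2 = 14 Hz, folds to fs − 20 Hz = 8 Hz.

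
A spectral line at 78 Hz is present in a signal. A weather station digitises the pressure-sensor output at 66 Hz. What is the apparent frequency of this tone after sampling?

12 Hz

78 Hz mod fs = 12 Hz.
12 Hz ≤ fs/2 = 33 Hz, appears at 12 Hz.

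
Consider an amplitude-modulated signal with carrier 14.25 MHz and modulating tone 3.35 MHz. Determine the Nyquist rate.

35.2 MHz

AM sidebands sit at fc ± fm = 10.9 MHz and 17.6 MHz.
Highest-frequency component: 17.6 MHz.
Nyquist rate = 2 × 17.6 MHz = 35.2 MHz.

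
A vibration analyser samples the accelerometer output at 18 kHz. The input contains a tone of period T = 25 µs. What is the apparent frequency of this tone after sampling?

4 kHz

T = 25 µs → f = 1/T = 40 kHz.
40 kHz mod fs = 4 kHz.
4 kHz ≤ fs/2 = 9 kHz, appears at 4 kHz.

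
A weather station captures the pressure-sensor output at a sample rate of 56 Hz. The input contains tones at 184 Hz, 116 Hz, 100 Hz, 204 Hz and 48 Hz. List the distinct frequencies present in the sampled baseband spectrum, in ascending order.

fs/2 = 28 Hz.
184 Hz mod fs = 16 Hz.
16 Hz ≤ fs/2 = 28 Hz, appears at 16 Hz.
116 Hz mod fs = 4 Hz.
4 Hz ≤ fs/2 = 28 Hz, appears at 4 Hz.
100 Hz mod fs = 44 Hz.
44 Hz > fs/2 = 28 Hz, folds to fs − 44 Hz = 12 Hz.
204 Hz mod fs = 36 Hz.
36 Hz > fs/2 = 28 Hz, folds to fs − 36 Hz = 20 Hz.
48 Hz > fs/2 = 28 Hz, folds to fs − 48 Hz = 8 Hz.
Distinct values: {4 Hz, 8 Hz, 12 Hz, 16 Hz, 20 Hz}.

4 Hz, 8 Hz, 12 Hz, 16 Hz, 20 Hz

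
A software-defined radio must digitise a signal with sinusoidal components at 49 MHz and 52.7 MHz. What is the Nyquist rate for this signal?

Highest-frequency component: 52.7 MHz.
Nyquist rate = 2 × 52.7 MHz = 105.4 MHz.

105.4 MHz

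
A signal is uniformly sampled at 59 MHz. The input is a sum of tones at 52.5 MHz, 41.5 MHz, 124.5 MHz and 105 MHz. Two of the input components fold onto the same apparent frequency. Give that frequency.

fs/2 = 29.5 MHz.
52.5 MHz > fs/2 = 29.5 MHz, folds to fs − 52.5 MHz = 6.5 MHz.
41.5 MHz > fs/2 = 29.5 MHz, folds to fs − 41.5 MHz = 17.5 MHz.
124.5 MHz mod fs = 6.5 MHz.
6.5 MHz ≤ fs/2 = 29.5 MHz, appears at 6.5 MHz.
105 MHz mod fs = 46 MHz.
46 MHz > fs/2 = 29.5 MHz, folds to fs − 46 MHz = 13 MHz.
52.5 MHz and 124.5 MHz both map to 6.5 MHz.

6.5 MHz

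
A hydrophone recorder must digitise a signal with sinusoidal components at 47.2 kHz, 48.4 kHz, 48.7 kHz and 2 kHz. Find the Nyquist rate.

Highest-frequency component: 48.7 kHz.
Nyquist rate = 2 × 48.7 kHz = 97.4 kHz.

97.4 kHz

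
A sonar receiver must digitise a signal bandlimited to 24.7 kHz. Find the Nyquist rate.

49.4 kHz

Nyquist rate = 2 × 24.7 kHz = 49.4 kHz.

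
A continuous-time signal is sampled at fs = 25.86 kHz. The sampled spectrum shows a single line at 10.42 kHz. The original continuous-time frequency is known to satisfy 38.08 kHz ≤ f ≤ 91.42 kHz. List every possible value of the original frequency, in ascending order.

41.3 kHz, 62.14 kHz, 67.16 kHz, 88 kHz

Frequencies that alias to 10.42 kHz are k·fs ± 10.42 kHz for integer k ≥ 0.
k=0: 10.42 kHz.
k=1: 15.44 kHz, 36.28 kHz.
k=2: 41.3 kHz, 62.14 kHz.
k=3: 67.16 kHz, 88 kHz.
k=4: 93.02 kHz, 113.86 kHz.
Within [38.08 kHz, 91.42 kHz]: 41.3 kHz, 62.14 kHz, 67.16 kHz, 88 kHz.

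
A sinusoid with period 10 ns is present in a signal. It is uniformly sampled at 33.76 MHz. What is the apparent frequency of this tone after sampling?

1.28 MHz

T = 10 ns → f = 1/T = 100 MHz.
100 MHz mod fs = 32.48 MHz.
32.48 MHz > fs/2 = 16.88 MHz, folds to fs − 32.48 MHz = 1.28 MHz.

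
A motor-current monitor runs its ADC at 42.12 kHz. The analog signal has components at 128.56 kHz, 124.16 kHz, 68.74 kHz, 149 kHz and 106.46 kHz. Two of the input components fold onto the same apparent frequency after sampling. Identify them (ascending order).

fs/2 = 21.06 kHz.
128.56 kHz mod fs = 2.2 kHz.
2.2 kHz ≤ fs/2 = 21.06 kHz, appears at 2.2 kHz.
124.16 kHz mod fs = 39.92 kHz.
39.92 kHz > fs/2 = 21.06 kHz, folds to fs − 39.92 kHz = 2.2 kHz.
68.74 kHz mod fs = 26.62 kHz.
26.62 kHz > fs/2 = 21.06 kHz, folds to fs − 26.62 kHz = 15.5 kHz.
149 kHz mod fs = 22.64 kHz.
22.64 kHz > fs/2 = 21.06 kHz, folds to fs − 22.64 kHz = 19.48 kHz.
106.46 kHz mod fs = 22.22 kHz.
22.22 kHz > fs/2 = 21.06 kHz, folds to fs − 22.22 kHz = 19.9 kHz.
124.16 kHz and 128.56 kHz both map to 2.2 kHz.

124.16 kHz, 128.56 kHz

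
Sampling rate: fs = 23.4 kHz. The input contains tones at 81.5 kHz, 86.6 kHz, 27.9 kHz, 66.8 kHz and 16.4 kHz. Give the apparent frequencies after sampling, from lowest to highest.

3.4 kHz, 4.5 kHz, 7 kHz, 11.3 kHz

fs/2 = 11.7 kHz.
81.5 kHz mod fs = 11.3 kHz.
11.3 kHz ≤ fs/2 = 11.7 kHz, appears at 11.3 kHz.
86.6 kHz mod fs = 16.4 kHz.
16.4 kHz > fs/2 = 11.7 kHz, folds to fs − 16.4 kHz = 7 kHz.
27.9 kHz mod fs = 4.5 kHz.
4.5 kHz ≤ fs/2 = 11.7 kHz, appears at 4.5 kHz.
66.8 kHz mod fs = 20 kHz.
20 kHz > fs/2 = 11.7 kHz, folds to fs − 20 kHz = 3.4 kHz.
16.4 kHz > fs/2 = 11.7 kHz, folds to fs − 16.4 kHz = 7 kHz.
Distinct values: {3.4 kHz, 4.5 kHz, 7 kHz, 11.3 kHz}.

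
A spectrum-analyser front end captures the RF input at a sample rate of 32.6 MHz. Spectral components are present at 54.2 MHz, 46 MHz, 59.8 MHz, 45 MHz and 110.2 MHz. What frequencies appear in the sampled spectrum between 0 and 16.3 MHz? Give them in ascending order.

fs/2 = 16.3 MHz.
54.2 MHz mod fs = 21.6 MHz.
21.6 MHz > fs/2 = 16.3 MHz, folds to fs − 21.6 MHz = 11 MHz.
46 MHz mod fs = 13.4 MHz.
13.4 MHz ≤ fs/2 = 16.3 MHz, appears at 13.4 MHz.
59.8 MHz mod fs = 27.2 MHz.
27.2 MHz > fs/2 = 16.3 MHz, folds to fs − 27.2 MHz = 5.4 MHz.
45 MHz mod fs = 12.4 MHz.
12.4 MHz ≤ fs/2 = 16.3 MHz, appears at 12.4 MHz.
110.2 MHz mod fs = 12.4 MHz.
12.4 MHz ≤ fs/2 = 16.3 MHz, appears at 12.4 MHz.
Distinct values: {5.4 MHz, 11 MHz, 12.4 MHz, 13.4 MHz}.

5.4 MHz, 11 MHz, 12.4 MHz, 13.4 MHz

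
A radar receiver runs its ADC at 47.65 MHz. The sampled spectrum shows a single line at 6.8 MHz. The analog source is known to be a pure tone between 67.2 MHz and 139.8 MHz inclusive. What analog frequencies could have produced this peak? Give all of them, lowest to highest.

Frequencies that alias to 6.8 MHz are k·fs ± 6.8 MHz for integer k ≥ 0.
k=0: 6.8 MHz.
k=1: 40.85 MHz, 54.45 MHz.
k=2: 88.5 MHz, 102.1 MHz.
k=3: 136.15 MHz, 149.75 MHz.
k=4: 183.8 MHz, 197.4 MHz.
Within [67.2 MHz, 139.8 MHz]: 88.5 MHz, 102.1 MHz, 136.15 MHz.

88.5 MHz, 102.1 MHz, 136.15 MHz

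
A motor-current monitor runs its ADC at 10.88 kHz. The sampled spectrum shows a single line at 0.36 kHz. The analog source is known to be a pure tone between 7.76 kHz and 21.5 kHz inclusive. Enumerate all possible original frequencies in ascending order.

Frequencies that alias to 0.36 kHz are k·fs ± 0.36 kHz for integer k ≥ 0.
k=0: 0.36 kHz.
k=1: 10.52 kHz, 11.24 kHz.
k=2: 21.4 kHz, 22.12 kHz.
k=3: 32.28 kHz, 33 kHz.
Within [7.76 kHz, 21.5 kHz]: 10.52 kHz, 11.24 kHz, 21.4 kHz.

10.52 kHz, 11.24 kHz, 21.4 kHz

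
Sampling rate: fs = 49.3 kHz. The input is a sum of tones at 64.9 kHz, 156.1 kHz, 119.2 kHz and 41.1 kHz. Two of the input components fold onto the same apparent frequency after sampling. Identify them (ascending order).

41.1 kHz, 156.1 kHz

fs/2 = 24.65 kHz.
64.9 kHz mod fs = 15.6 kHz.
15.6 kHz ≤ fs/2 = 24.65 kHz, appears at 15.6 kHz.
156.1 kHz mod fs = 8.2 kHz.
8.2 kHz ≤ fs/2 = 24.65 kHz, appears at 8.2 kHz.
119.2 kHz mod fs = 20.6 kHz.
20.6 kHz ≤ fs/2 = 24.65 kHz, appears at 20.6 kHz.
41.1 kHz > fs/2 = 24.65 kHz, folds to fs − 41.1 kHz = 8.2 kHz.
41.1 kHz and 156.1 kHz both map to 8.2 kHz.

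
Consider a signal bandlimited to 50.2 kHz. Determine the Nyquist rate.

100.4 kHz

Nyquist rate = 2 × 50.2 kHz = 100.4 kHz.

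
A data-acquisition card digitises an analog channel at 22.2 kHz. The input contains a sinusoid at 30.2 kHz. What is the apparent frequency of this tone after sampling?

30.2 kHz mod fs = 8 kHz.
8 kHz ≤ fs/2 = 11.1 kHz, appears at 8 kHz.

8 kHz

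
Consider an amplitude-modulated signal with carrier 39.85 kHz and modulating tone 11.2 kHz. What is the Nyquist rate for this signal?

102.1 kHz

AM sidebands sit at fc ± fm = 28.65 kHz and 51.05 kHz.
Highest-frequency component: 51.05 kHz.
Nyquist rate = 2 × 51.05 kHz = 102.1 kHz.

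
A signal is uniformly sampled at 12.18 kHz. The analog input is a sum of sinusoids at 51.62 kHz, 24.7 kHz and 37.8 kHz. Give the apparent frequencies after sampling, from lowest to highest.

0.34 kHz, 1.26 kHz, 2.9 kHz

fs/2 = 6.09 kHz.
51.62 kHz mod fs = 2.9 kHz.
2.9 kHz ≤ fs/2 = 6.09 kHz, appears at 2.9 kHz.
24.7 kHz mod fs = 0.34 kHz.
0.34 kHz ≤ fs/2 = 6.09 kHz, appears at 0.34 kHz.
37.8 kHz mod fs = 1.26 kHz.
1.26 kHz ≤ fs/2 = 6.09 kHz, appears at 1.26 kHz.
Distinct values: {0.34 kHz, 1.26 kHz, 2.9 kHz}.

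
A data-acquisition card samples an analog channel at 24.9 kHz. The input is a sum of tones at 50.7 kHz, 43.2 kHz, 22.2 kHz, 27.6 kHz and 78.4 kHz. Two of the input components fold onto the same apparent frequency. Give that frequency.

2.7 kHz

fs/2 = 12.45 kHz.
50.7 kHz mod fs = 0.9 kHz.
0.9 kHz ≤ fs/2 = 12.45 kHz, appears at 0.9 kHz.
43.2 kHz mod fs = 18.3 kHz.
18.3 kHz > fs/2 = 12.45 kHz, folds to fs − 18.3 kHz = 6.6 kHz.
22.2 kHz > fs/2 = 12.45 kHz, folds to fs − 22.2 kHz = 2.7 kHz.
27.6 kHz mod fs = 2.7 kHz.
2.7 kHz ≤ fs/2 = 12.45 kHz, appears at 2.7 kHz.
78.4 kHz mod fs = 3.7 kHz.
3.7 kHz ≤ fs/2 = 12.45 kHz, appears at 3.7 kHz.
22.2 kHz and 27.6 kHz both map to 2.7 kHz.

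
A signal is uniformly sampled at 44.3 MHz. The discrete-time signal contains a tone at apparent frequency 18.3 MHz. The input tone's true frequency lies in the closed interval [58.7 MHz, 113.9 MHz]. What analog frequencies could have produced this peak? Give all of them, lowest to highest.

62.6 MHz, 70.3 MHz, 106.9 MHz

Frequencies that alias to 18.3 MHz are k·fs ± 18.3 MHz for integer k ≥ 0.
k=0: 18.3 MHz.
k=1: 26 MHz, 62.6 MHz.
k=2: 70.3 MHz, 106.9 MHz.
k=3: 114.6 MHz, 151.2 MHz.
Within [58.7 MHz, 113.9 MHz]: 62.6 MHz, 70.3 MHz, 106.9 MHz.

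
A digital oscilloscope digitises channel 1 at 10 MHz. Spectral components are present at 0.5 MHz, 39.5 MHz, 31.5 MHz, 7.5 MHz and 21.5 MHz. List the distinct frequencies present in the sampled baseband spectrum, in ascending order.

fs/2 = 5 MHz.
0.5 MHz ≤ fs/2 = 5 MHz, passes unchanged.
39.5 MHz mod fs = 9.5 MHz.
9.5 MHz > fs/2 = 5 MHz, folds to fs − 9.5 MHz = 0.5 MHz.
31.5 MHz mod fs = 1.5 MHz.
1.5 MHz ≤ fs/2 = 5 MHz, appears at 1.5 MHz.
7.5 MHz > fs/2 = 5 MHz, folds to fs − 7.5 MHz = 2.5 MHz.
21.5 MHz mod fs = 1.5 MHz.
1.5 MHz ≤ fs/2 = 5 MHz, appears at 1.5 MHz.
Distinct values: {0.5 MHz, 1.5 MHz, 2.5 MHz}.

0.5 MHz, 1.5 MHz, 2.5 MHz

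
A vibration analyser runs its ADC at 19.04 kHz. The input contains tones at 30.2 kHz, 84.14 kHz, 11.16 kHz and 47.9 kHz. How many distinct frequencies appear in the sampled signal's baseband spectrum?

3

fs/2 = 9.52 kHz.
30.2 kHz mod fs = 11.16 kHz.
11.16 kHz > fs/2 = 9.52 kHz, folds to fs − 11.16 kHz = 7.88 kHz.
84.14 kHz mod fs = 7.98 kHz.
7.98 kHz ≤ fs/2 = 9.52 kHz, appears at 7.98 kHz.
11.16 kHz > fs/2 = 9.52 kHz, folds to fs − 11.16 kHz = 7.88 kHz.
47.9 kHz mod fs = 9.82 kHz.
9.82 kHz > fs/2 = 9.52 kHz, folds to fs − 9.82 kHz = 9.22 kHz.
Distinct values: {7.88 kHz, 7.98 kHz, 9.22 kHz} → 3.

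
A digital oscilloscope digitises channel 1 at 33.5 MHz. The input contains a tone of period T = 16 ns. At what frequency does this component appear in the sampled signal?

4.5 MHz

T = 16 ns → f = 1/T = 62.5 MHz.
62.5 MHz mod fs = 29 MHz.
29 MHz > fs/2 = 16.75 MHz, folds to fs − 29 MHz = 4.5 MHz.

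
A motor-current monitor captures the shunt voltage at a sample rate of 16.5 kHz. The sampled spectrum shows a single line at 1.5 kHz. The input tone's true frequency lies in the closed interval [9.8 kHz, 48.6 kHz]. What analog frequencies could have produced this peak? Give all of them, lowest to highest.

15 kHz, 18 kHz, 31.5 kHz, 34.5 kHz, 48 kHz

Frequencies that alias to 1.5 kHz are k·fs ± 1.5 kHz for integer k ≥ 0.
k=0: 1.5 kHz.
k=1: 15 kHz, 18 kHz.
k=2: 31.5 kHz, 34.5 kHz.
k=3: 48 kHz, 51 kHz.
k=4: 64.5 kHz, 67.5 kHz.
Within [9.8 kHz, 48.6 kHz]: 15 kHz, 18 kHz, 31.5 kHz, 34.5 kHz, 48 kHz.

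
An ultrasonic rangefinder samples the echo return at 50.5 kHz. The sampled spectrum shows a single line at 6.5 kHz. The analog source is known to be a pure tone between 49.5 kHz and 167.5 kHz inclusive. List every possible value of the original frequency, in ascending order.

Frequencies that alias to 6.5 kHz are k·fs ± 6.5 kHz for integer k ≥ 0.
k=0: 6.5 kHz.
k=1: 44 kHz, 57 kHz.
k=2: 94.5 kHz, 107.5 kHz.
k=3: 145 kHz, 158 kHz.
k=4: 195.5 kHz, 208.5 kHz.
Within [49.5 kHz, 167.5 kHz]: 57 kHz, 94.5 kHz, 107.5 kHz, 145 kHz, 158 kHz.

57 kHz, 94.5 kHz, 107.5 kHz, 145 kHz, 158 kHz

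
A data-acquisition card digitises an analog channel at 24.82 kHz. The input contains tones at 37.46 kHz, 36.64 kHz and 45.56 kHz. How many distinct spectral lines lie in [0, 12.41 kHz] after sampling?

fs/2 = 12.41 kHz.
37.46 kHz mod fs = 12.64 kHz.
12.64 kHz > fs/2 = 12.41 kHz, folds to fs − 12.64 kHz = 12.18 kHz.
36.64 kHz mod fs = 11.82 kHz.
11.82 kHz ≤ fs/2 = 12.41 kHz, appears at 11.82 kHz.
45.56 kHz mod fs = 20.74 kHz.
20.74 kHz > fs/2 = 12.41 kHz, folds to fs − 20.74 kHz = 4.08 kHz.
Distinct values: {4.08 kHz, 11.82 kHz, 12.18 kHz} → 3.

3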